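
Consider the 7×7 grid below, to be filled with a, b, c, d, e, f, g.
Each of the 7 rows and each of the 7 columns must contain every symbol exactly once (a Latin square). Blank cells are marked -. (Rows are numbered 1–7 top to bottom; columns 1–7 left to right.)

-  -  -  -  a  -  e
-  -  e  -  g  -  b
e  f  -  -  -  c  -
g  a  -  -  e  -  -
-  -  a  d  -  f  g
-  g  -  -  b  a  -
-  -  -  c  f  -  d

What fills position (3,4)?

g

Row 2, column 6: row 2 has {b, e, g} and column 6 has {a, c, f}, leaving only d.
Row 2, column 2: row 2 has {b, d, e, g} and column 2 has {a, f, g}, leaving only c.
Row 3, column 5: row 3 has {c, e, f} and column 5 has {a, b, e, f, g}, leaving only d.
Row 3, column 7: row 3 has {c, d, e, f} and column 7 has {b, d, e, g}, leaving only a.
Row 4, column 6: row 4 has {a, e, g} and column 6 has {a, c, d, f}, leaving only b.
Row 1, column 6: row 1 has {a, e} and column 6 has {a, b, c, d, f}, leaving only g.
Row 4, column 4: row 4 has {a, b, e, g} and column 4 has {c, d}, leaving only f.
Row 1, column 4: row 1 has {a, e, g} and column 4 has {c, d, f}, leaving only b.
Row 3 already has {a, c, d, e, f} and column 4 already has {b, c, d, f}, so row 3, column 4 must be g.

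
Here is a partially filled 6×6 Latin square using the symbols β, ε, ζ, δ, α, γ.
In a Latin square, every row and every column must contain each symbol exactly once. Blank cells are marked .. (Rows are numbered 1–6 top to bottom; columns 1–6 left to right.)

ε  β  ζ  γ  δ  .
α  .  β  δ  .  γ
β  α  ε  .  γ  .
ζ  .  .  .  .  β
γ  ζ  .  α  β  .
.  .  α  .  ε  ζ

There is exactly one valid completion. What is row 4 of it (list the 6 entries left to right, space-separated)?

Row 4, column 4: row 4 has {β, ζ} and column 4 has {δ, α, γ}, leaving only ε.
Row 4, column 5: row 4 has {β, ε, ζ} and column 5 has {β, ε, δ, γ}, leaving only α.
Row 1, column 6: row 1 has {β, ε, ζ, δ, γ} and column 6 has {β, ζ, γ}, leaving only α.
Row 2, column 2: row 2 has {β, δ, α, γ} and column 2 has {β, ζ, α}, leaving only ε.
Row 2, column 5: row 2 has {β, ε, δ, α, γ} and column 5 has {β, ε, δ, α, γ}, leaving only ζ.
Row 3, column 4: row 3 has {β, ε, α, γ} and column 4 has {ε, δ, α, γ}, leaving only ζ.
Row 3, column 6: row 3 has {β, ε, ζ, α, γ} and column 6 has {β, ζ, α, γ}, leaving only δ.
Row 5, column 3: row 5 has {β, ζ, α, γ} and column 3 has {β, ε, ζ, α}, leaving only δ.
Row 4, column 3: row 4 has {β, ε, ζ, α} and column 3 has {β, ε, ζ, δ, α}, leaving only γ.
Row 4, column 2: row 4 has {β, ε, ζ, α, γ} and column 2 has {β, ε, ζ, α}, leaving only δ.
So row 4 reads: ζ δ γ ε α β.

ζ δ γ ε α β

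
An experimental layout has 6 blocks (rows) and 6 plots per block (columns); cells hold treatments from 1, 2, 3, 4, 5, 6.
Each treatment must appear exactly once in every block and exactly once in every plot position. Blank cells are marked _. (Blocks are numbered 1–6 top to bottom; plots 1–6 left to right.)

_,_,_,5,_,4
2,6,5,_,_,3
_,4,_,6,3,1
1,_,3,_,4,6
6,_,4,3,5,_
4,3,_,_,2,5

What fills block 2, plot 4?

4

Block 1, plot 1: block 1 has {4, 5} and plot 1 has {1, 2, 4, 6}, leaving only 3.
Block 2, plot 5: block 2 has {2, 3, 5, 6} and plot 5 has {2, 3, 4, 5}, leaving only 1.
Block 2 already has {1, 2, 3, 5, 6} and plot 4 already has {3, 5, 6}, so block 2, plot 4 must be 4.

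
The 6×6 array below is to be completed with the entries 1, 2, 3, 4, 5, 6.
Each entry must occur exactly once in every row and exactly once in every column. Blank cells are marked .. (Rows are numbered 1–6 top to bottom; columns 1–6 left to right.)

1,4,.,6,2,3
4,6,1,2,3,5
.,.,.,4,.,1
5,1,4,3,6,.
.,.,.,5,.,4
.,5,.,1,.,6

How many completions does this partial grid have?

4

Row 1, column 3: eliminating its row and column leaves {5}.
Row 3, column 1: eliminating its row and column leaves {2, 3, 6}.
Row 3, column 2: eliminating its row and column leaves {2, 3}.
Row 3, column 3: eliminating its row and column leaves {2, 3, 5, 6}.
Row 3, column 5: eliminating its row and column leaves {5}.
Row 4, column 6: eliminating its row and column leaves {2}.
Row 5, column 1: eliminating its row and column leaves {2, 3, 6}.
Row 5, column 2: eliminating its row and column leaves {2, 3}.
Row 5, column 3: eliminating its row and column leaves {2, 3, 6}.
Row 5, column 5: eliminating its row and column leaves {1}.
Row 6, column 1: eliminating its row and column leaves {2, 3}.
Row 6, column 3: eliminating its row and column leaves {2, 3}.
Row 6, column 5: eliminating its row and column leaves {4}.
Enumerating the assignments across these blanks that avoid any row or column repeat gives 4 completions.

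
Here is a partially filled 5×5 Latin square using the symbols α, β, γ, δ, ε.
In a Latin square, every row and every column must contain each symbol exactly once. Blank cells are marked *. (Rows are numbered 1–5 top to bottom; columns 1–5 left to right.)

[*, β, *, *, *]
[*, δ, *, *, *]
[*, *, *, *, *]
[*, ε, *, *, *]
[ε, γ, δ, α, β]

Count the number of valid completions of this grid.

Row 1, column 1: eliminating its row and column leaves {α, γ, δ}.
Row 1, column 3: eliminating its row and column leaves {α, γ, ε}.
Row 1, column 4: eliminating its row and column leaves {γ, δ, ε}.
Row 1, column 5: eliminating its row and column leaves {α, γ, δ, ε}.
Row 2, column 1: eliminating its row and column leaves {α, β, γ}.
Row 2, column 3: eliminating its row and column leaves {α, β, γ, ε}.
Row 2, column 4: eliminating its row and column leaves {β, γ, ε}.
Row 2, column 5: eliminating its row and column leaves {α, γ, ε}.
Row 3, column 1: eliminating its row and column leaves {α, β, γ, δ}.
Row 3, column 2: eliminating its row and column leaves {α}.
Row 3, column 3: eliminating its row and column leaves {α, β, γ, ε}.
Row 3, column 4: eliminating its row and column leaves {β, γ, δ, ε}.
Row 3, column 5: eliminating its row and column leaves {α, γ, δ, ε}.
Row 4, column 1: eliminating its row and column leaves {α, β, γ, δ}.
Row 4, column 3: eliminating its row and column leaves {α, β, γ}.
Row 4, column 4: eliminating its row and column leaves {β, γ, δ}.
Row 4, column 5: eliminating its row and column leaves {α, γ, δ}.
Enumerating the assignments across these blanks that avoid any row or column repeat gives 56 completions.

56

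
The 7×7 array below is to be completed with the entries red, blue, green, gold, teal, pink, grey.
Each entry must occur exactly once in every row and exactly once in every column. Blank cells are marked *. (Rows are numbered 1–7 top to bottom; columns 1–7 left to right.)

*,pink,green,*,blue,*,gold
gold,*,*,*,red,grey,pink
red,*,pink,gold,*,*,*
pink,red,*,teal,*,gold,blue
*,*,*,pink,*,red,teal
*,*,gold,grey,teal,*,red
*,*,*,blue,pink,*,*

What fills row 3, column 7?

Row 1, column 4: row 1 has {blue, green, gold, pink} and column 4 has {blue, gold, teal, pink, grey}, leaving only red.
Row 1, column 6: row 1 has {red, blue, green, gold, pink} and column 6 has {red, gold, grey}, leaving only teal.
Row 1, column 1: row 1 has {red, blue, green, gold, teal, pink} and column 1 has {red, gold, pink}, leaving only grey.
Row 2, column 4: row 2 has {red, gold, pink, grey} and column 4 has {red, blue, gold, teal, pink, grey}, leaving only green.
Row 4, column 3: row 4 has {red, blue, gold, teal, pink} and column 3 has {green, gold, pink}, leaving only grey.
Row 4, column 5: row 4 has {red, blue, gold, teal, pink, grey} and column 5 has {red, blue, teal, pink}, leaving only green.
Row 3, column 5: row 3 has {red, gold, pink} and column 5 has {red, blue, green, teal, pink}, leaving only grey.
Row 3 already has {red, gold, pink, grey} and column 7 already has {red, blue, gold, teal, pink}, so row 3, column 7 must be green.

green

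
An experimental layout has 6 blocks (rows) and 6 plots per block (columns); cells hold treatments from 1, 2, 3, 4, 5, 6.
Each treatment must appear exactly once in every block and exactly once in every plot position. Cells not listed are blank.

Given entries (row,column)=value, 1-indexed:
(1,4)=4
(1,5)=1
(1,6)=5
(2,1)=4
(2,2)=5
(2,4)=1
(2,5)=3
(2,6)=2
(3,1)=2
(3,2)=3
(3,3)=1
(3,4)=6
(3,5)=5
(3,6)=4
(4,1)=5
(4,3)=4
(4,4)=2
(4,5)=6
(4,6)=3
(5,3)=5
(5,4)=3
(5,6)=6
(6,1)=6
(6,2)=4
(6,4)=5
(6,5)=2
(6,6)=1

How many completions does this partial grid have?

1

Block 1, plot 1: eliminating its block and plot leaves {3}.
Block 1, plot 2: eliminating its block and plot leaves {2, 6}.
Block 1, plot 3: eliminating its block and plot leaves {2, 3, 6}.
Block 2, plot 3: eliminating its block and plot leaves {6}.
Block 4, plot 2: eliminating its block and plot leaves {1}.
Block 5, plot 1: eliminating its block and plot leaves {1}.
Block 5, plot 2: eliminating its block and plot leaves {1, 2}.
Block 5, plot 5: eliminating its block and plot leaves {4}.
Block 6, plot 3: eliminating its block and plot leaves {3}.
Only one assignment across all blanks avoids any block or plot repeat, giving 1 completion.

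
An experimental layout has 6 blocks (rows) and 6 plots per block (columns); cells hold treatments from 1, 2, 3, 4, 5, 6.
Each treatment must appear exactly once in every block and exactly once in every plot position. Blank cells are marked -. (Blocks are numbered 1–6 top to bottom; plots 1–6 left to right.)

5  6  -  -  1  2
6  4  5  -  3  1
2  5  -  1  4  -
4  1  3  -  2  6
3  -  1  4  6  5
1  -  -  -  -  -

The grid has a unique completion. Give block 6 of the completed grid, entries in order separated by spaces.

1 3 2 6 5 4

Block 6, plot 5: block 6 has {1} and plot 5 has {1, 2, 3, 4, 6}, leaving only 5.
Block 1, plot 3: block 1 has {1, 2, 5, 6} and plot 3 has {1, 3, 5}, leaving only 4.
Block 1, plot 4: block 1 has {1, 2, 4, 5, 6} and plot 4 has {1, 4}, leaving only 3.
Block 2, plot 4: block 2 has {1, 3, 4, 5, 6} and plot 4 has {1, 3, 4}, leaving only 2.
Block 6, plot 4: block 6 has {1, 5} and plot 4 has {1, 2, 3, 4}, leaving only 6.
Block 6, plot 3: block 6 has {1, 5, 6} and plot 3 has {1, 3, 4, 5}, leaving only 2.
Block 6, plot 2: block 6 has {1, 2, 5, 6} and plot 2 has {1, 4, 5, 6}, leaving only 3.
Block 6, plot 6: block 6 has {1, 2, 3, 5, 6} and plot 6 has {1, 2, 5, 6}, leaving only 4.
So block 6 reads: 1 3 2 6 5 4.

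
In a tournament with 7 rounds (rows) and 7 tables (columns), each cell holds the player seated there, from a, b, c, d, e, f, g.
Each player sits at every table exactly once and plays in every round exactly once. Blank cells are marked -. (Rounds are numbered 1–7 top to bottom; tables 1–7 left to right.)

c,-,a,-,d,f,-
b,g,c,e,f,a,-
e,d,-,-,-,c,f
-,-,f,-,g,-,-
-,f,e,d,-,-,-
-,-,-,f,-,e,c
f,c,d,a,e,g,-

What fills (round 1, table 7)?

Round 2, table 7: round 2 has {a, b, c, e, f, g} and table 7 has {c, f}, leaving only d.
Round 5, table 6: round 5 has {d, e, f} and table 6 has {a, c, e, f, g}, leaving only b.
Round 4, table 6: round 4 has {f, g} and table 6 has {a, b, c, e, f, g}, leaving only d.
Round 4, table 1: round 4 has {d, f, g} and table 1 has {b, c, e, f}, leaving only a.
Round 5, table 1: round 5 has {b, d, e, f} and table 1 has {a, b, c, e, f}, leaving only g.
Round 5, table 7: round 5 has {b, d, e, f, g} and table 7 has {c, d, f}, leaving only a.
Round 5, table 5: round 5 has {a, b, d, e, f, g} and table 5 has {d, e, f, g}, leaving only c.
Round 6, table 1: round 6 has {c, e, f} and table 1 has {a, b, c, e, f, g}, leaving only d.
Round 7, table 7: round 7 has {a, c, d, e, f, g} and table 7 has {a, c, d, f}, leaving only b.
Round 4, table 7: round 4 has {a, d, f, g} and table 7 has {a, b, c, d, f}, leaving only e.
Round 1 already has {a, c, d, f} and table 7 already has {a, b, c, d, e, f}, so round 1, table 7 must be g.

g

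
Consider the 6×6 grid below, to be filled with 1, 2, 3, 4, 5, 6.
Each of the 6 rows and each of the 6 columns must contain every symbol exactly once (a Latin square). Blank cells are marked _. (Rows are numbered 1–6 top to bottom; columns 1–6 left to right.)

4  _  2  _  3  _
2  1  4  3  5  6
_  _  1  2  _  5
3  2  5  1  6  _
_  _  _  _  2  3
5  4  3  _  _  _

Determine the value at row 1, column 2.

Row 1, column 6: row 1 has {2, 3, 4} and column 6 has {3, 5, 6}, leaving only 1.
Row 3, column 1: row 3 has {1, 2, 5} and column 1 has {2, 3, 4, 5}, leaving only 6.
Row 3, column 2: row 3 has {1, 2, 5, 6} and column 2 has {1, 2, 4}, leaving only 3.
Row 3, column 5: row 3 has {1, 2, 3, 5, 6} and column 5 has {2, 3, 5, 6}, leaving only 4.
Row 4, column 6: row 4 has {1, 2, 3, 5, 6} and column 6 has {1, 3, 5, 6}, leaving only 4.
Row 5, column 1: row 5 has {2, 3} and column 1 has {2, 3, 4, 5, 6}, leaving only 1.
Row 5, column 3: row 5 has {1, 2, 3} and column 3 has {1, 2, 3, 4, 5}, leaving only 6.
Row 5, column 2: row 5 has {1, 2, 3, 6} and column 2 has {1, 2, 3, 4}, leaving only 5.
Row 1 already has {1, 2, 3, 4} and column 2 already has {1, 2, 3, 4, 5}, so row 1, column 2 must be 6.

6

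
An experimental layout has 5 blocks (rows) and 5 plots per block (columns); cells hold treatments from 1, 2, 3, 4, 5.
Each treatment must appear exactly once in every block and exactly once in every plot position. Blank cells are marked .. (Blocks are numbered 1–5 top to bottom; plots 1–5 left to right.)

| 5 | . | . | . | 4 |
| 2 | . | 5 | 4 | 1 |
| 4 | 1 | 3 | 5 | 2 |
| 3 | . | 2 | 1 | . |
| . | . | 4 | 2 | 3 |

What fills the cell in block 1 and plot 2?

2

Block 1, plot 3: block 1 has {4, 5} and plot 3 has {2, 3, 4, 5}, leaving only 1.
Block 1, plot 4: block 1 has {1, 4, 5} and plot 4 has {1, 2, 4, 5}, leaving only 3.
Block 1 already has {1, 3, 4, 5} and plot 2 already has {1}, so block 1, plot 2 must be 2.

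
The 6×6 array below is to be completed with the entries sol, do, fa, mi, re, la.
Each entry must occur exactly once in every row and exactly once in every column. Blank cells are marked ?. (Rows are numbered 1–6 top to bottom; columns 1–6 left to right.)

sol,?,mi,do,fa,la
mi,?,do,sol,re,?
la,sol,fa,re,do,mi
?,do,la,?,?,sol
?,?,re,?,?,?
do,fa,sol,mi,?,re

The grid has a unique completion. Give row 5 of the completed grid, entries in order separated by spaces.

fa mi re la sol do

Row 5, column 1: row 5 has {re} and column 1 has {sol, do, mi, la}, leaving only fa.
Row 5, column 4: row 5 has {fa, re} and column 4 has {sol, do, mi, re}, leaving only la.
Row 5, column 2: row 5 has {fa, re, la} and column 2 has {sol, do, fa}, leaving only mi.
Row 5, column 5: row 5 has {fa, mi, re, la} and column 5 has {do, fa, re}, leaving only sol.
Row 5, column 6: row 5 has {sol, fa, mi, re, la} and column 6 has {sol, mi, re, la}, leaving only do.
So row 5 reads: fa mi re la sol do.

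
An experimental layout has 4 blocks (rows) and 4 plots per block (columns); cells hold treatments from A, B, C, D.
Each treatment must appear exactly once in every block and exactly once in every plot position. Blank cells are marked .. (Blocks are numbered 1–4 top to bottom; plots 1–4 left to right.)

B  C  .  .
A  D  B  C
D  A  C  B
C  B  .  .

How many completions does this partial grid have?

2

Block 1, plot 3: eliminating its block and plot leaves {A, D}.
Block 1, plot 4: eliminating its block and plot leaves {A, D}.
Block 4, plot 3: eliminating its block and plot leaves {A, D}.
Block 4, plot 4: eliminating its block and plot leaves {A, D}.
Enumerating the assignments across these blanks that avoid any block or plot repeat gives 2 completions.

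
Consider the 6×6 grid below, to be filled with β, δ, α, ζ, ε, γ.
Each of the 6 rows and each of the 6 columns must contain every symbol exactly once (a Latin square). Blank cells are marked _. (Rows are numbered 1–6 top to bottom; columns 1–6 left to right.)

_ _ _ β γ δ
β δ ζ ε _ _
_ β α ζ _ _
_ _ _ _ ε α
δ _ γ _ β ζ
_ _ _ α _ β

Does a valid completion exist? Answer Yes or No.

No

Row 5, column 4: row 5 together with column 4 already contain {β, δ, α, ζ, ε, γ} — every symbol — so nothing can go there. The grid has no valid completion.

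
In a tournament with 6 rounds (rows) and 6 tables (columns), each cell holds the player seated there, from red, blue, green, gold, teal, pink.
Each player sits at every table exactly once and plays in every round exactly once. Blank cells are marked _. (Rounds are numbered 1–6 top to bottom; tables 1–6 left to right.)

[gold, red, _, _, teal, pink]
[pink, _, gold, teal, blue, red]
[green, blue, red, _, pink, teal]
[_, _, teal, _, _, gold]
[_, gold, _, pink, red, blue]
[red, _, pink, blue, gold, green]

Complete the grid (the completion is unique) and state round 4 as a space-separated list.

blue pink teal red green gold

Round 4, table 1: round 4 has {gold, teal} and table 1 has {red, green, gold, pink}, leaving only blue.
Round 4, table 5: round 4 has {blue, gold, teal} and table 5 has {red, blue, gold, teal, pink}, leaving only green.
Round 4, table 2: round 4 has {blue, green, gold, teal} and table 2 has {red, blue, gold}, leaving only pink.
Round 4, table 4: round 4 has {blue, green, gold, teal, pink} and table 4 has {blue, teal, pink}, leaving only red.
So round 4 reads: blue pink teal red green gold.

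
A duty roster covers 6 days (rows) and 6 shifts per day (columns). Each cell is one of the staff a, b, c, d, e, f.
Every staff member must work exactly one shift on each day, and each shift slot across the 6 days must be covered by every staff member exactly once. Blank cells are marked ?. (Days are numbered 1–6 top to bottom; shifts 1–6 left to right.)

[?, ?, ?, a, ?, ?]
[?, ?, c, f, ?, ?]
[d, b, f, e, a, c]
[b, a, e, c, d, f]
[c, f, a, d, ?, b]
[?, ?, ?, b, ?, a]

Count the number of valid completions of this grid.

Day 1, shift 1: eliminating its day and shift leaves {e, f}.
Day 1, shift 2: eliminating its day and shift leaves {c, d, e}.
Day 1, shift 3: eliminating its day and shift leaves {b, d}.
Day 1, shift 5: eliminating its day and shift leaves {b, c, e, f}.
Day 1, shift 6: eliminating its day and shift leaves {d, e}.
Day 2, shift 1: eliminating its day and shift leaves {a, e}.
Day 2, shift 2: eliminating its day and shift leaves {d, e}.
Day 2, shift 5: eliminating its day and shift leaves {b, e}.
Day 2, shift 6: eliminating its day and shift leaves {d, e}.
Day 5, shift 5: eliminating its day and shift leaves {e}.
Day 6, shift 1: eliminating its day and shift leaves {e, f}.
Day 6, shift 2: eliminating its day and shift leaves {c, d, e}.
Day 6, shift 3: eliminating its day and shift leaves {d}.
Day 6, shift 5: eliminating its day and shift leaves {c, e, f}.
Enumerating the assignments across these blanks that avoid any day or shift repeat gives 3 completions.

3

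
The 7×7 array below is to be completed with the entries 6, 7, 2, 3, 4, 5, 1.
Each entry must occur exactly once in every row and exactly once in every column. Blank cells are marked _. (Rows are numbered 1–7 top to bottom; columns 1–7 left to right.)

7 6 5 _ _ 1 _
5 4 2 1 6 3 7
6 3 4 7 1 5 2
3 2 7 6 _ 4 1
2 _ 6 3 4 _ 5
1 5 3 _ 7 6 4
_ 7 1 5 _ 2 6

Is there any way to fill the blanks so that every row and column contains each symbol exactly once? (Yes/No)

No row or column among the givens repeats a symbol, and propagating forced cells runs into no contradiction.
One valid completion exists (for instance, 7 6 5 4 2 1 3 / 5 4 2 1 6 3 7 / 6 3 4 7 1 5 2 / 3 2 7 6 5 4 1 / 2 1 6 3 4 7 5 / 1 5 3 2 7 6 4 / 4 7 1 5 3 2 6).

Yes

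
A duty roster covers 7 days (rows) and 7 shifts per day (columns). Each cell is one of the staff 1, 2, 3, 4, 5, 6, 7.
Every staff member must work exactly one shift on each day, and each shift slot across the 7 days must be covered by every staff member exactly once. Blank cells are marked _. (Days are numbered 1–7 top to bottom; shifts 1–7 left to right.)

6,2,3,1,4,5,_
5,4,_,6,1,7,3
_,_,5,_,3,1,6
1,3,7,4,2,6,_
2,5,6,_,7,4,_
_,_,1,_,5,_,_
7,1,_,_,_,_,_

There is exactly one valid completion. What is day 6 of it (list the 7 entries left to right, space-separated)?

3 6 1 7 5 2 4

Day 1, shift 7: day 1 has {1, 2, 3, 4, 5, 6} and shift 7 has {3, 6}, leaving only 7.
Day 2, shift 3: day 2 has {1, 3, 4, 5, 6, 7} and shift 3 has {1, 3, 5, 6, 7}, leaving only 2.
Day 3, shift 1: day 3 has {1, 3, 5, 6} and shift 1 has {1, 2, 5, 6, 7}, leaving only 4.
Day 6, shift 1: day 6 has {1, 5} and shift 1 has {1, 2, 4, 5, 6, 7}, leaving only 3.
Day 6, shift 6: day 6 has {1, 3, 5} and shift 6 has {1, 4, 5, 6, 7}, leaving only 2.
Day 6, shift 4: day 6 has {1, 2, 3, 5} and shift 4 has {1, 4, 6}, leaving only 7.
Day 6, shift 2: day 6 has {1, 2, 3, 5, 7} and shift 2 has {1, 2, 3, 4, 5}, leaving only 6.
Day 6, shift 7: day 6 has {1, 2, 3, 5, 6, 7} and shift 7 has {3, 6, 7}, leaving only 4.
So day 6 reads: 3 6 1 7 5 2 4.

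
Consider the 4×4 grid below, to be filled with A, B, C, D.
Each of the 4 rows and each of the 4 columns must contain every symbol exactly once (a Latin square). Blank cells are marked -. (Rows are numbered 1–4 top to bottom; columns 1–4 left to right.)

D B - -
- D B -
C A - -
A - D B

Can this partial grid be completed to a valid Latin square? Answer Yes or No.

Row 2, column 1: row 2 together with column 1 already contain {A, B, C, D} — every symbol — so nothing can go there. The grid has no valid completion.

No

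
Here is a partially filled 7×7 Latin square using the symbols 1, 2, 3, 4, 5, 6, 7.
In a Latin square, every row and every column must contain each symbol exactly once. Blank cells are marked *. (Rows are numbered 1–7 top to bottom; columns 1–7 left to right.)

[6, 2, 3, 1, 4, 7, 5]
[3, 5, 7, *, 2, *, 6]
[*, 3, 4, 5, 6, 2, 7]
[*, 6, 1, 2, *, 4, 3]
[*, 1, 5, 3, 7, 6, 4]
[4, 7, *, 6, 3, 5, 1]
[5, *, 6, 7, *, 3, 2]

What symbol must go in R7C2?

4

Row 7 already has {2, 3, 5, 6, 7} and column 2 already has {1, 2, 3, 5, 6, 7}, so row 7, column 2 must be 4.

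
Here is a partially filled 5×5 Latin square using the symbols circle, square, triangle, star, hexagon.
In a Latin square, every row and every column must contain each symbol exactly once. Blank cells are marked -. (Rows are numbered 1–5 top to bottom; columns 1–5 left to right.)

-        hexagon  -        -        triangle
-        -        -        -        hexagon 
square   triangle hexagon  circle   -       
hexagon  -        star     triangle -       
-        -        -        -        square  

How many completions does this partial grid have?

3

Row 1, column 1: eliminating its row and column leaves {circle, star}.
Row 1, column 3: eliminating its row and column leaves {circle, square}.
Row 1, column 4: eliminating its row and column leaves {square, star}.
Row 2, column 1: eliminating its row and column leaves {circle, triangle, star}.
Row 2, column 2: eliminating its row and column leaves {circle, square, star}.
Row 2, column 3: eliminating its row and column leaves {circle, square, triangle}.
Row 2, column 4: eliminating its row and column leaves {square, star}.
Row 3, column 5: eliminating its row and column leaves {star}.
Row 4, column 2: eliminating its row and column leaves {circle, square}.
Row 4, column 5: eliminating its row and column leaves {circle}.
Row 5, column 1: eliminating its row and column leaves {circle, triangle, star}.
Row 5, column 2: eliminating its row and column leaves {circle, star}.
Row 5, column 3: eliminating its row and column leaves {circle, triangle}.
Row 5, column 4: eliminating its row and column leaves {star, hexagon}.
Enumerating the assignments across these blanks that avoid any row or column repeat gives 3 completions.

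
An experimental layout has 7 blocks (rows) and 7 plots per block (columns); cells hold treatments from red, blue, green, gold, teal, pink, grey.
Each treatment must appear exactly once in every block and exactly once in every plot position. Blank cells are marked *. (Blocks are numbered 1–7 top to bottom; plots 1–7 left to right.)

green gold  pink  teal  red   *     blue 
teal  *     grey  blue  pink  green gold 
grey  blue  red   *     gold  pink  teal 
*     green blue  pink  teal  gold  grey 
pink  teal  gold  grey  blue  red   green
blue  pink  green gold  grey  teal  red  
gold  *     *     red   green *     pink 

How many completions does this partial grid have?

Block 1, plot 6: eliminating its block and plot leaves {grey}.
Block 2, plot 2: eliminating its block and plot leaves {red}.
Block 3, plot 4: eliminating its block and plot leaves {green}.
Block 4, plot 1: eliminating its block and plot leaves {red}.
Block 7, plot 2: eliminating its block and plot leaves {grey}.
Block 7, plot 3: eliminating its block and plot leaves {teal}.
Block 7, plot 6: eliminating its block and plot leaves {blue, grey}.
Only one assignment across all blanks avoids any block or plot repeat, giving 1 completion.

1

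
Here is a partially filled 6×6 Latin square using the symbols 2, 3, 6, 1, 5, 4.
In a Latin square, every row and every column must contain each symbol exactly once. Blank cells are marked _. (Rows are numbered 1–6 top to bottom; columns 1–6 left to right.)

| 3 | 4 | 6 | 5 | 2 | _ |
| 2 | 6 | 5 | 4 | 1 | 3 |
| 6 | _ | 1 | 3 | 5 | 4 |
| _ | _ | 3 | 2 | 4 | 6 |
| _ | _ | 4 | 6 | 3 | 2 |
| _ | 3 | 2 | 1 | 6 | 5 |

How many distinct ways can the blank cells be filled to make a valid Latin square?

2

Row 1, column 6: eliminating its row and column leaves {1}.
Row 3, column 2: eliminating its row and column leaves {2}.
Row 4, column 1: eliminating its row and column leaves {1, 5}.
Row 4, column 2: eliminating its row and column leaves {1, 5}.
Row 5, column 1: eliminating its row and column leaves {1, 5}.
Row 5, column 2: eliminating its row and column leaves {1, 5}.
Row 6, column 1: eliminating its row and column leaves {4}.
Enumerating the assignments across these blanks that avoid any row or column repeat gives 2 completions.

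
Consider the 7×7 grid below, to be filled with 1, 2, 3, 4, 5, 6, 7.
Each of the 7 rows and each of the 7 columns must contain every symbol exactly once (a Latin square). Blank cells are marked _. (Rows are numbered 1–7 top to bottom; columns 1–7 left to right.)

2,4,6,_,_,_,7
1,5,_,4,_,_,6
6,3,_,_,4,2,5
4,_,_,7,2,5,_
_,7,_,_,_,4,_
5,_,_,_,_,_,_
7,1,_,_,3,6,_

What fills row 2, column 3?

2

Row 2, column 5: row 2 has {1, 4, 5, 6} and column 5 has {2, 3, 4}, leaving only 7.
Row 2, column 6: row 2 has {1, 4, 5, 6, 7} and column 6 has {2, 4, 5, 6}, leaving only 3.
Row 2 already has {1, 3, 4, 5, 6, 7} and column 3 already has {6}, so row 2, column 3 must be 2.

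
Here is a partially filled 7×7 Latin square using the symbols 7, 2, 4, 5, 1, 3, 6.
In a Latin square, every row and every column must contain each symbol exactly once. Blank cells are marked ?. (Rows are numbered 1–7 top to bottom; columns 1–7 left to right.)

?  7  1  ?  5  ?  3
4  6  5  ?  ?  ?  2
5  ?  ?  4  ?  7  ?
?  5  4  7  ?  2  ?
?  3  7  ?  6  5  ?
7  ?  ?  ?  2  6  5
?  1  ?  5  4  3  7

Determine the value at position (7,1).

6

Row 1, column 6: row 1 has {7, 5, 1, 3} and column 6 has {7, 2, 5, 3, 6}, leaving only 4.
Row 2, column 6: row 2 has {2, 4, 5, 6} and column 6 has {7, 2, 4, 5, 3, 6}, leaving only 1.
Row 2, column 4: row 2 has {2, 4, 5, 1, 6} and column 4 has {7, 4, 5}, leaving only 3.
Row 2, column 5: row 2 has {2, 4, 5, 1, 3, 6} and column 5 has {2, 4, 5, 6}, leaving only 7.
Row 3, column 2: row 3 has {7, 4, 5} and column 2 has {7, 5, 1, 3, 6}, leaving only 2.
Row 6, column 2: row 6 has {7, 2, 5, 6} and column 2 has {7, 2, 5, 1, 3, 6}, leaving only 4.
Row 6, column 3: row 6 has {7, 2, 4, 5, 6} and column 3 has {7, 4, 5, 1}, leaving only 3.
Row 3, column 3: row 3 has {7, 2, 4, 5} and column 3 has {7, 4, 5, 1, 3}, leaving only 6.
Row 3, column 7: row 3 has {7, 2, 4, 5, 6} and column 7 has {7, 2, 5, 3}, leaving only 1.
Row 3, column 5: row 3 has {7, 2, 4, 5, 1, 6} and column 5 has {7, 2, 4, 5, 6}, leaving only 3.
Row 4, column 5: row 4 has {7, 2, 4, 5} and column 5 has {7, 2, 4, 5, 3, 6}, leaving only 1.
Row 4, column 7: row 4 has {7, 2, 4, 5, 1} and column 7 has {7, 2, 5, 1, 3}, leaving only 6.
Row 4, column 1: row 4 has {7, 2, 4, 5, 1, 6} and column 1 has {7, 4, 5}, leaving only 3.
Row 5, column 7: row 5 has {7, 5, 3, 6} and column 7 has {7, 2, 5, 1, 3, 6}, leaving only 4.
Row 6, column 4: row 6 has {7, 2, 4, 5, 3, 6} and column 4 has {7, 4, 5, 3}, leaving only 1.
Row 5, column 4: row 5 has {7, 4, 5, 3, 6} and column 4 has {7, 4, 5, 1, 3}, leaving only 2.
Row 1, column 4: row 1 has {7, 4, 5, 1, 3} and column 4 has {7, 2, 4, 5, 1, 3}, leaving only 6.
Row 1, column 1: row 1 has {7, 4, 5, 1, 3, 6} and column 1 has {7, 4, 5, 3}, leaving only 2.
Row 7 already has {7, 4, 5, 1, 3} and column 1 already has {7, 2, 4, 5, 3}, so row 7, column 1 must be 6.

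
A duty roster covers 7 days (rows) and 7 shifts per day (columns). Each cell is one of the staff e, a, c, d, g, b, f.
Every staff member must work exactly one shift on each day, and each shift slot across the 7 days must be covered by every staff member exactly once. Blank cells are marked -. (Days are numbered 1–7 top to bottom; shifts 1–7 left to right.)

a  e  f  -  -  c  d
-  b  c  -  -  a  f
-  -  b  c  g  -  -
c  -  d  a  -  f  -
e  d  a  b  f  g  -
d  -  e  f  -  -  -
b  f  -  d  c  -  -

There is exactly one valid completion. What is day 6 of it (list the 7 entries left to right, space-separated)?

d c e f a b g

Day 6, shift 6: day 6 has {e, d, f} and shift 6 has {a, c, g, f}, leaving only b.
Day 6, shift 5: day 6 has {e, d, b, f} and shift 5 has {c, g, f}, leaving only a.
Day 1, shift 4: day 1 has {e, a, c, d, f} and shift 4 has {a, c, d, b, f}, leaving only g.
Day 1, shift 5: day 1 has {e, a, c, d, g, f} and shift 5 has {a, c, g, f}, leaving only b.
Day 2, shift 1: day 2 has {a, c, b, f} and shift 1 has {e, a, c, d, b}, leaving only g.
Day 2, shift 4: day 2 has {a, c, g, b, f} and shift 4 has {a, c, d, g, b, f}, leaving only e.
Day 2, shift 5: day 2 has {e, a, c, g, b, f} and shift 5 has {a, c, g, b, f}, leaving only d.
Day 3, shift 1: day 3 has {c, g, b} and shift 1 has {e, a, c, d, g, b}, leaving only f.
Day 3, shift 2: day 3 has {c, g, b, f} and shift 2 has {e, d, b, f}, leaving only a.
Day 3, shift 7: day 3 has {a, c, g, b, f} and shift 7 has {d, f}, leaving only e.
Day 3, shift 6: day 3 has {e, a, c, g, b, f} and shift 6 has {a, c, g, b, f}, leaving only d.
Day 4, shift 2: day 4 has {a, c, d, f} and shift 2 has {e, a, d, b, f}, leaving only g.
Day 6, shift 2: day 6 has {e, a, d, b, f} and shift 2 has {e, a, d, g, b, f}, leaving only c.
Day 6, shift 7: day 6 has {e, a, c, d, b, f} and shift 7 has {e, d, f}, leaving only g.
So day 6 reads: d c e f a b g.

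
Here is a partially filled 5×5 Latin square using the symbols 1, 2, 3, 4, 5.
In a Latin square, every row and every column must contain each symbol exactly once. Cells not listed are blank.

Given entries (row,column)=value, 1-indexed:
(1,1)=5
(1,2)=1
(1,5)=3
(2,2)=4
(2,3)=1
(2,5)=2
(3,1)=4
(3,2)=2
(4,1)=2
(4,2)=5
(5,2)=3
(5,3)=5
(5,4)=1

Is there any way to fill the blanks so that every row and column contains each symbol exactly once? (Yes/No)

No

Row 5, column 1: row 5 together with column 1 already contain {1, 2, 3, 4, 5} — every symbol — so nothing can go there. The grid has no valid completion.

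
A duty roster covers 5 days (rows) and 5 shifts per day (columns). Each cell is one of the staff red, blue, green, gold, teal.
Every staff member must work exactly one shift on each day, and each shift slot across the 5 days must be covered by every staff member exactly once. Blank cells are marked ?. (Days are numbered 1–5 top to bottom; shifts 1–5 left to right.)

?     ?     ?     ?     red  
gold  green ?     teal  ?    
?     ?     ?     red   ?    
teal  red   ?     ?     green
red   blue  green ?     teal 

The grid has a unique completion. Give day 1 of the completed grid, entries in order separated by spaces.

Day 2, shift 5: day 2 has {green, gold, teal} and shift 5 has {red, green, teal}, leaving only blue.
Day 2, shift 3: day 2 has {blue, green, gold, teal} and shift 3 has {green}, leaving only red.
Day 3, shift 5: day 3 has {red} and shift 5 has {red, blue, green, teal}, leaving only gold.
Day 3, shift 2: day 3 has {red, gold} and shift 2 has {red, blue, green}, leaving only teal.
Day 1, shift 2: day 1 has {red} and shift 2 has {red, blue, green, teal}, leaving only gold.
Day 3, shift 3: day 3 has {red, gold, teal} and shift 3 has {red, green}, leaving only blue.
Day 1, shift 3: day 1 has {red, gold} and shift 3 has {red, blue, green}, leaving only teal.
Day 3, shift 1: day 3 has {red, blue, gold, teal} and shift 1 has {red, gold, teal}, leaving only green.
Day 1, shift 1: day 1 has {red, gold, teal} and shift 1 has {red, green, gold, teal}, leaving only blue.
Day 1, shift 4: day 1 has {red, blue, gold, teal} and shift 4 has {red, teal}, leaving only green.
So day 1 reads: blue gold teal green red.

blue gold teal green red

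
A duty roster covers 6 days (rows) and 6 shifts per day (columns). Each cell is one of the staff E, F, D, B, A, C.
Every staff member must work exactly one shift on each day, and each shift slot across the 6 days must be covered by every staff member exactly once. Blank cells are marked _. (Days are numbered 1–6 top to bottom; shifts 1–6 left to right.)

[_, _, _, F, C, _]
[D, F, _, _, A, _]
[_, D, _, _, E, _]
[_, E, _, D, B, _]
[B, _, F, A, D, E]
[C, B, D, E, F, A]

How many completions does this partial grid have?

3

Day 1, shift 1: eliminating its day and shift leaves {E, A}.
Day 1, shift 2: eliminating its day and shift leaves {A}.
Day 1, shift 3: eliminating its day and shift leaves {E, B, A}.
Day 1, shift 6: eliminating its day and shift leaves {D, B}.
Day 2, shift 3: eliminating its day and shift leaves {E, B, C}.
Day 2, shift 4: eliminating its day and shift leaves {B, C}.
Day 2, shift 6: eliminating its day and shift leaves {B, C}.
Day 3, shift 1: eliminating its day and shift leaves {F, A}.
Day 3, shift 3: eliminating its day and shift leaves {B, A, C}.
Day 3, shift 4: eliminating its day and shift leaves {B, C}.
Day 3, shift 6: eliminating its day and shift leaves {F, B, C}.
Day 4, shift 1: eliminating its day and shift leaves {F, A}.
Day 4, shift 3: eliminating its day and shift leaves {A, C}.
Day 4, shift 6: eliminating its day and shift leaves {F, C}.
Day 5, shift 2: eliminating its day and shift leaves {C}.
Enumerating the assignments across these blanks that avoid any day or shift repeat gives 3 completions.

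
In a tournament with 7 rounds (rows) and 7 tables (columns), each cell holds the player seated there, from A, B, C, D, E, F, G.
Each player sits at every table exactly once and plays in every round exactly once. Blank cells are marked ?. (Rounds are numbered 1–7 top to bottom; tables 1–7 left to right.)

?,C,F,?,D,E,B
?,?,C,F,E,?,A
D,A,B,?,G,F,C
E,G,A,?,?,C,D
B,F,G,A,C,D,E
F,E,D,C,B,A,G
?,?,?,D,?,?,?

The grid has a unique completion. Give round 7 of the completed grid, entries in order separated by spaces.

Round 7, table 2: round 7 has {D} and table 2 has {A, C, E, F, G}, leaving only B.
Round 7, table 3: round 7 has {B, D} and table 3 has {A, B, C, D, F, G}, leaving only E.
Round 7, table 6: round 7 has {B, D, E} and table 6 has {A, C, D, E, F}, leaving only G.
Round 7, table 7: round 7 has {B, D, E, G} and table 7 has {A, B, C, D, E, G}, leaving only F.
Round 7, table 5: round 7 has {B, D, E, F, G} and table 5 has {B, C, D, E, G}, leaving only A.
Round 7, table 1: round 7 has {A, B, D, E, F, G} and table 1 has {B, D, E, F}, leaving only C.
So round 7 reads: C B E D A G F.

C B E D A G F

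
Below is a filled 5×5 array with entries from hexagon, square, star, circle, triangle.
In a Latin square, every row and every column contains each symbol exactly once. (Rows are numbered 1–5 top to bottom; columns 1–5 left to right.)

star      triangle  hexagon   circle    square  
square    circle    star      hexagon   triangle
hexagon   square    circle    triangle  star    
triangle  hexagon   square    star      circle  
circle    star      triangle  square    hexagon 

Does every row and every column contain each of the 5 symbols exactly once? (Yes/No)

Yes

Each row is a permutation of the 5 symbols, and so is each column.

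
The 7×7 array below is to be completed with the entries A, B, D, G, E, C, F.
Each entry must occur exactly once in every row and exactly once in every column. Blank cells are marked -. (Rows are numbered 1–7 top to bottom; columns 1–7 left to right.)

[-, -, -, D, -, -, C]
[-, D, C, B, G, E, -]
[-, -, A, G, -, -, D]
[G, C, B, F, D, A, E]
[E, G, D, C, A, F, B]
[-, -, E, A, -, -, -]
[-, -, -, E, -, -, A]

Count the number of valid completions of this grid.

9

Row 1, column 1: eliminating its row and column leaves {A, B, F}.
Row 1, column 2: eliminating its row and column leaves {A, B, E, F}.
Row 1, column 3: eliminating its row and column leaves {G, F}.
Row 1, column 5: eliminating its row and column leaves {B, E, F}.
Row 1, column 6: eliminating its row and column leaves {B, G}.
Row 2, column 1: eliminating its row and column leaves {A, F}.
Row 2, column 7: eliminating its row and column leaves {F}.
Row 3, column 1: eliminating its row and column leaves {B, C, F}.
Row 3, column 2: eliminating its row and column leaves {B, E, F}.
Row 3, column 5: eliminating its row and column leaves {B, E, C, F}.
Row 3, column 6: eliminating its row and column leaves {B, C}.
Row 6, column 1: eliminating its row and column leaves {B, D, C, F}.
Row 6, column 2: eliminating its row and column leaves {B, F}.
Row 6, column 5: eliminating its row and column leaves {B, C, F}.
Row 6, column 6: eliminating its row and column leaves {B, D, G, C}.
Row 6, column 7: eliminating its row and column leaves {G, F}.
Row 7, column 1: eliminating its row and column leaves {B, D, C, F}.
Row 7, column 2: eliminating its row and column leaves {B, F}.
Row 7, column 3: eliminating its row and column leaves {G, F}.
Row 7, column 5: eliminating its row and column leaves {B, C, F}.
Row 7, column 6: eliminating its row and column leaves {B, D, G, C}.
Enumerating the assignments across these blanks that avoid any row or column repeat gives 9 completions.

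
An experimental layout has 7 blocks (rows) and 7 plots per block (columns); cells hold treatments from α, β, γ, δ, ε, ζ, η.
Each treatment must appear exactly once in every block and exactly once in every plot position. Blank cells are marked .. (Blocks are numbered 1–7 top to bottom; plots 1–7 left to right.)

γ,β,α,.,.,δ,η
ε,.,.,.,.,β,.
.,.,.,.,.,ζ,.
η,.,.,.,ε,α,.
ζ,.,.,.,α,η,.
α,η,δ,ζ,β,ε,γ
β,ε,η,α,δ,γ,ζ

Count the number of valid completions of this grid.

Block 1, plot 4: eliminating its block and plot leaves {ε}.
Block 1, plot 5: eliminating its block and plot leaves {ζ}.
Block 2, plot 2: eliminating its block and plot leaves {α, γ, δ, ζ}.
Block 2, plot 3: eliminating its block and plot leaves {γ, ζ}.
Block 2, plot 4: eliminating its block and plot leaves {γ, δ, η}.
Block 2, plot 5: eliminating its block and plot leaves {γ, ζ, η}.
Block 2, plot 7: eliminating its block and plot leaves {α, δ}.
Block 3, plot 1: eliminating its block and plot leaves {δ}.
Block 3, plot 2: eliminating its block and plot leaves {α, γ, δ}.
Block 3, plot 3: eliminating its block and plot leaves {β, γ, ε}.
Block 3, plot 4: eliminating its block and plot leaves {β, γ, δ, ε, η}.
Block 3, plot 5: eliminating its block and plot leaves {γ, η}.
Block 3, plot 7: eliminating its block and plot leaves {α, β, δ, ε}.
Block 4, plot 2: eliminating its block and plot leaves {γ, δ, ζ}.
Block 4, plot 3: eliminating its block and plot leaves {β, γ, ζ}.
Block 4, plot 4: eliminating its block and plot leaves {β, γ, δ}.
Block 4, plot 7: eliminating its block and plot leaves {β, δ}.
Block 5, plot 2: eliminating its block and plot leaves {γ, δ}.
Block 5, plot 3: eliminating its block and plot leaves {β, γ, ε}.
Block 5, plot 4: eliminating its block and plot leaves {β, γ, δ, ε}.
Block 5, plot 7: eliminating its block and plot leaves {β, δ, ε}.
Enumerating the assignments across these blanks that avoid any block or plot repeat gives 14 completions.

14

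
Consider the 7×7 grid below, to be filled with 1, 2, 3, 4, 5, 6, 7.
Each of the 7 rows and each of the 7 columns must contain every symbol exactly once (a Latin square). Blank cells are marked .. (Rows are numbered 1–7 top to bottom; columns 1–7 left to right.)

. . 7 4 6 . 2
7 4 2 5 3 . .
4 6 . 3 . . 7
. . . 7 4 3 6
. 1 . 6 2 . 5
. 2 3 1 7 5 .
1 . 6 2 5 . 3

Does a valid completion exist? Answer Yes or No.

No row or column among the givens repeats a symbol, and propagating forced cells runs into no contradiction.
One valid completion exists (for instance, 5 3 7 4 6 1 2 / 7 4 2 5 3 6 1 / 4 6 5 3 1 2 7 / 2 5 1 7 4 3 6 / 3 1 4 6 2 7 5 / 6 2 3 1 7 5 4 / 1 7 6 2 5 4 3).

Yes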